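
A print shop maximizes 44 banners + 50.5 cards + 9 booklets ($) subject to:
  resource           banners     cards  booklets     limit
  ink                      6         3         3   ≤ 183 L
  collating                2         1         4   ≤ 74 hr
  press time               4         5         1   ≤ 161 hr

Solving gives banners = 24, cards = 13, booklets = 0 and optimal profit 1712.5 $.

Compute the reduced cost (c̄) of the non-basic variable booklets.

Binding: ink and press time. Non-binding: collating (13 unused).
By complementary slackness, y = 0 for the non-binding constraint.
Dual feasibility on the basic columns requires 6·y_ink + 4·y_press time = 44, 3·y_ink + 5·y_press time = 50.5.
Solving: y_ink = 1, y_press time = 9.5.
Reduced cost of booklets: c₃ − yᵀa₃ = 9 − (1·3 + 9.5·1) = 9 − 12.5 = -3.5.

-3.5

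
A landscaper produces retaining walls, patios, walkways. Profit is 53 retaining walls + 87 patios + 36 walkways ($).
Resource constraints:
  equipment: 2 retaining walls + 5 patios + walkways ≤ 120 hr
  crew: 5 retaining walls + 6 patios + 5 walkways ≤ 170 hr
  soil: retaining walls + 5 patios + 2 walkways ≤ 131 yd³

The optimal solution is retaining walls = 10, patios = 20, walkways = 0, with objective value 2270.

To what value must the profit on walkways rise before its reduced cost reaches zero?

44

At the optimum: equipment uses 120 of 120 (binding); crew uses 170 of 170 (binding); soil uses 110 of 131 (slack = 21).
By complementary slackness, y = 0 for the non-binding constraint.
Dual feasibility on the basic columns requires 2·y_equipment + 5·y_crew = 53, 5·y_equipment + 6·y_crew = 87.
This yields shadow prices y_equipment = 9, y_crew = 7.
walkways enters the basis when its profit ≥ yᵀa₃ = 9·1 + 7·5 = 44.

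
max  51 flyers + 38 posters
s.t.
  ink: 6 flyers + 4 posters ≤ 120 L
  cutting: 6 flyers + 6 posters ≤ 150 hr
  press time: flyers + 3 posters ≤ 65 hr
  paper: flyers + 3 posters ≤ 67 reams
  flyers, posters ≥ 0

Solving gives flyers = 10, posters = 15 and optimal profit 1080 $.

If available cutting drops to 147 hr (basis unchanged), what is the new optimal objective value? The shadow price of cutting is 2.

1074

Δb = -3, so new z* = 1080 + (2)·(-3) = 1080 − 6 = 1074.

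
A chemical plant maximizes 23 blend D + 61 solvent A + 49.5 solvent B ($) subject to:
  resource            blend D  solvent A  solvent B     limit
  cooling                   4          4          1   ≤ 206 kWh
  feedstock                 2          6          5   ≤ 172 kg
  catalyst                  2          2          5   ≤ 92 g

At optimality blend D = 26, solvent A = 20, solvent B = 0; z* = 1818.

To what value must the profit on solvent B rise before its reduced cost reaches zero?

At the optimum: cooling uses 184 of 206 (slack = 22); feedstock uses 172 of 172 (binding); catalyst uses 92 of 92 (binding).
By complementary slackness, y = 0 for the non-binding constraint.
From A_Bᵀ y = c: 2·y_feedstock + 2·y_catalyst = 23; 6·y_feedstock + 2·y_catalyst = 61.
Solving: y_feedstock = 9.5, y_catalyst = 2.
solvent B enters the basis when its profit ≥ yᵀa₃ = 9.5·5 + 2·5 = 57.5.

57.5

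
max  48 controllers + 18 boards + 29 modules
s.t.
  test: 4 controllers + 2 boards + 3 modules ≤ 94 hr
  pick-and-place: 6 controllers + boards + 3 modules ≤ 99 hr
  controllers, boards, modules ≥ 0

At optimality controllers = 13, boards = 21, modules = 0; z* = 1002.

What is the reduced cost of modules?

-2.5

Check each constraint at x*: test 94/94 (tight); pick-and-place 99/99 (tight).
The binding rows give the dual system: 4·y_test + 6·y_pick-and-place = 48 and 2·y_test + 1·y_pick-and-place = 18.
→ y_test = 7.5 and y_pick-and-place = 3.
Reduced cost of modules: c₃ − yᵀa₃ = 29 − (7.5·3 + 3·3) = 29 − 31.5 = -2.5.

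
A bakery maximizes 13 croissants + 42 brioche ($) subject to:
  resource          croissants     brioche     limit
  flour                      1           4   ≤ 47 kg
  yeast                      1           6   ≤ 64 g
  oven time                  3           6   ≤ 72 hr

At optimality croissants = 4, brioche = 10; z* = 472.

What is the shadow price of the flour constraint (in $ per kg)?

0

At the optimum: flour uses 44 of 47 (slack = 3); yeast uses 64 of 64 (binding); oven time uses 72 of 72 (binding).
Since flour is not tight, its dual is 0.
Dual feasibility on the basic columns requires 1·y_yeast + 3·y_oven time = 13, 6·y_yeast + 6·y_oven time = 42.
This yields shadow prices y_yeast = 4, y_oven time = 3.
Shadow price of flour = 0.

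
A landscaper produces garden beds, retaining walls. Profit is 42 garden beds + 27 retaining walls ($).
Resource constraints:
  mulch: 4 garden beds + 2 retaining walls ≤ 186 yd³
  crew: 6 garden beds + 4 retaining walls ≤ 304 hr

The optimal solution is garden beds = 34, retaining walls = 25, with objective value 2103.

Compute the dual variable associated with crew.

6

At the optimum: mulch uses 186 of 186 (binding); crew uses 304 of 304 (binding).
From A_Bᵀ y = c: 4·y_mulch + 6·y_crew = 42; 2·y_mulch + 4·y_crew = 27.
Solving: y_mulch = 1.5, y_crew = 6.
Shadow price of crew = 6.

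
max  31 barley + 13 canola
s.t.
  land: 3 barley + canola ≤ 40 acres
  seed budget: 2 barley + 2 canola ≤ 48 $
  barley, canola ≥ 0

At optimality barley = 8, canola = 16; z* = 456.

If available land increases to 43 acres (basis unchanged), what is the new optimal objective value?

Check each constraint at x*: land 40/40 (tight); seed budget 48/48 (tight).
From A_Bᵀ y = c: 3·y_land + 2·y_seed budget = 31; 1·y_land + 2·y_seed budget = 13.
This yields shadow prices y_land = 9, y_seed budget = 2.
Δz = y_land·Δb = 9 × (3) = 27, so new z* = 456 + 27 = 483.

483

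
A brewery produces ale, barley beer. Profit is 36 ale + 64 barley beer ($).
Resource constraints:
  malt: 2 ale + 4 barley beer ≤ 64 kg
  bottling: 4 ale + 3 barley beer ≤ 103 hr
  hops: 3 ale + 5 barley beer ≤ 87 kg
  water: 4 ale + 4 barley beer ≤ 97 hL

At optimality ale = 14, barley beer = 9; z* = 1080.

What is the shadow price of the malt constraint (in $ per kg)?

At the optimum: malt uses 64 of 64 (binding); bottling uses 83 of 103 (slack = 20); hops uses 87 of 87 (binding); water uses 92 of 97 (slack = 5).
Slack constraints have shadow price 0 (complementary slackness).
From A_Bᵀ y = c: 2·y_malt + 3·y_hops = 36; 4·y_malt + 5·y_hops = 64.
This yields shadow prices y_malt = 6, y_hops = 8.
Shadow price of malt = 6.

6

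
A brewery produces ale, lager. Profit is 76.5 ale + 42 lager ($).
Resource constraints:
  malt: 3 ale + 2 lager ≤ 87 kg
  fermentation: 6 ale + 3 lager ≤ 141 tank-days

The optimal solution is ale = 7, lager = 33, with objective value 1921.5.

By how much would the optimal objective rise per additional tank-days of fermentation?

9

Check each constraint at x*: malt 87/87 (tight); fermentation 141/141 (tight).
From A_Bᵀ y = c: 3·y_malt + 6·y_fermentation = 76.5; 2·y_malt + 3·y_fermentation = 42.
Solving: y_malt = 7.5, y_fermentation = 9.
Shadow price of fermentation = 9.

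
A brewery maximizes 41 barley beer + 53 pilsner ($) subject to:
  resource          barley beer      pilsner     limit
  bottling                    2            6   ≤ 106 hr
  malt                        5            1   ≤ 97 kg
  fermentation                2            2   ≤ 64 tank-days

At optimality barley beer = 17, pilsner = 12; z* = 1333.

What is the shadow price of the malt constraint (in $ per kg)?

Binding: bottling and malt. Non-binding: fermentation (6 unused).
By complementary slackness, y = 0 for the non-binding constraint.
Dual feasibility on the basic columns requires 2·y_bottling + 5·y_malt = 41, 6·y_bottling + 1·y_malt = 53.
This yields shadow prices y_bottling = 8, y_malt = 5.
Shadow price of malt = 5.

5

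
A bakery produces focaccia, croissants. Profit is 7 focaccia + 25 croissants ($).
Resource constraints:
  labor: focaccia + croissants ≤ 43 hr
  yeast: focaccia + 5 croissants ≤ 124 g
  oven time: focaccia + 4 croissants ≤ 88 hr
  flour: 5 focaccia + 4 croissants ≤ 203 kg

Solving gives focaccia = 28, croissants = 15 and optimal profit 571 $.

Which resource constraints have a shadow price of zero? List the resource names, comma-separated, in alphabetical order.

flour, yeast

labor: 43/43 (binding)
yeast: 103/124 (slack 21)
oven time: 88/88 (binding)
flour: 200/203 (slack 3)
By complementary slackness, a constraint with positive slack has shadow price 0 → flour, yeast.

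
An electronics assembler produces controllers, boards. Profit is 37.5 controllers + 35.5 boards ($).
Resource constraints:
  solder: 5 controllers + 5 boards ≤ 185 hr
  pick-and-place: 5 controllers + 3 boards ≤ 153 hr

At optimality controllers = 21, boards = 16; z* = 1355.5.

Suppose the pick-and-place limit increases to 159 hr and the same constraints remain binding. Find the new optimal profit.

Both solder and pick-and-place are binding at x*.
From A_Bᵀ y = c: 5·y_solder + 5·y_pick-and-place = 37.5; 5·y_solder + 3·y_pick-and-place = 35.5.
→ y_solder = 6.5 and y_pick-and-place = 1.
Δz = y_pick-and-place·Δb = 1 × (6) = 6, so new z* = 1355.5 + 6 = 1361.5.

1361.5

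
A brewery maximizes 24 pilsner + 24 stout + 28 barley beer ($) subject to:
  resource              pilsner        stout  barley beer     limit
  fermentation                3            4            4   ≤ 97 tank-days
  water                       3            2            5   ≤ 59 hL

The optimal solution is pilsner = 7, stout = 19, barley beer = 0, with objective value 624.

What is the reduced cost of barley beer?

Check each constraint at x*: fermentation 97/97 (tight); water 59/59 (tight).
Dual feasibility on the basic columns requires 3·y_fermentation + 3·y_water = 24, 4·y_fermentation + 2·y_water = 24.
This yields shadow prices y_fermentation = 4, y_water = 4.
Reduced cost of barley beer: c₃ − yᵀa₃ = 28 − (4·4 + 4·5) = 28 − 36 = -8.

-8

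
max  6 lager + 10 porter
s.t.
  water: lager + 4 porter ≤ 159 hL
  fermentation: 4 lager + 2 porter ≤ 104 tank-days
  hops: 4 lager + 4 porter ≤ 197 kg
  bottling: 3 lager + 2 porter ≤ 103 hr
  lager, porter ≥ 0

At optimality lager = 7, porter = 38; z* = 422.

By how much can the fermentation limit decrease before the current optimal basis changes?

24.5

Binding constraints: water, fermentation. The basis is B = [[1,4],[4,2]] with det -14.
Per unit decrease in fermentation, x* moves by d = (-0.2857, 0.0714).
The basis stays optimal until lager reaches 0; allowable decrease = 24.5 tank-days.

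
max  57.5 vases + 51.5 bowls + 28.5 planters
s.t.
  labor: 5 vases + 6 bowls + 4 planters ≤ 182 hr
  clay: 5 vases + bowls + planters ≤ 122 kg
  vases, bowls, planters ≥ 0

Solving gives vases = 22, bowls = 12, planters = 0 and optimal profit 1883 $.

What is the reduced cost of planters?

-7

Check each constraint at x*: labor 182/182 (tight); clay 122/122 (tight).
The binding rows give the dual system: 5·y_labor + 5·y_clay = 57.5 and 6·y_labor + 1·y_clay = 51.5.
Solving: y_labor = 8, y_clay = 3.5.
Reduced cost of planters: c₃ − yᵀa₃ = 28.5 − (8·4 + 3.5·1) = 28.5 − 35.5 = -7.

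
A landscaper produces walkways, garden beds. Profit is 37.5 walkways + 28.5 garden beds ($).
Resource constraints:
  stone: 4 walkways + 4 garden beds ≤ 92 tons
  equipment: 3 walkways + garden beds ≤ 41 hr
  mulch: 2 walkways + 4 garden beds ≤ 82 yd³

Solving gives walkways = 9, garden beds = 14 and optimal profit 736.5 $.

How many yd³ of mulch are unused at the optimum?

8

mulch used = 2·9 + 4·14 = 74; slack = 82 − 74 = 8.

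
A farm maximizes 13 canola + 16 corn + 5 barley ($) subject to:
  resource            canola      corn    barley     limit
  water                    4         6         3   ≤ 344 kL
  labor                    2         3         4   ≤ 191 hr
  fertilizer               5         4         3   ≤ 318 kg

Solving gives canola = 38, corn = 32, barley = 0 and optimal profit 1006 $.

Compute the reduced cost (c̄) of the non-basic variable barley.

-4

Binding: water and fertilizer. Non-binding: labor (19 unused).
By complementary slackness, y = 0 for the non-binding constraint.
From A_Bᵀ y = c: 4·y_water + 5·y_fertilizer = 13; 6·y_water + 4·y_fertilizer = 16.
→ y_water = 2 and y_fertilizer = 1.
Reduced cost of barley: c₃ − yᵀa₃ = 5 − (2·3 + 1·3) = 5 − 9 = -4.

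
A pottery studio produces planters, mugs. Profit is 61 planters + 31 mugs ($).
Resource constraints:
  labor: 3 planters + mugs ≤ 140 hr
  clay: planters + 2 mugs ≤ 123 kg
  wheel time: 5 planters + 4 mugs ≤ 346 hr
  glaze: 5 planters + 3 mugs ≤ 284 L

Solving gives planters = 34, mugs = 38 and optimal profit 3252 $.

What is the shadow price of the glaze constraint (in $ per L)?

8

At the optimum: labor uses 140 of 140 (binding); clay uses 110 of 123 (slack = 13); wheel time uses 322 of 346 (slack = 24); glaze uses 284 of 284 (binding).
By complementary slackness, y = 0 for the non-binding constraints.
The binding rows give the dual system: 3·y_labor + 5·y_glaze = 61 and 1·y_labor + 3·y_glaze = 31.
→ y_labor = 7 and y_glaze = 8.
Shadow price of glaze = 8.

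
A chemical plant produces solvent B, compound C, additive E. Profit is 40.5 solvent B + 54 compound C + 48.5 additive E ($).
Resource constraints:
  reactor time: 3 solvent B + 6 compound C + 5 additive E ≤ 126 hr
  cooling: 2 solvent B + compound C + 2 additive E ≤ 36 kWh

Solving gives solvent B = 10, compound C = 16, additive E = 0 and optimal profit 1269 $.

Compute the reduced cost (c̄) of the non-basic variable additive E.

-7

Both reactor time and cooling are binding at x*.
From A_Bᵀ y = c: 3·y_reactor time + 2·y_cooling = 40.5; 6·y_reactor time + 1·y_cooling = 54.
→ y_reactor time = 7.5 and y_cooling = 9.
Reduced cost of additive E: c₃ − yᵀa₃ = 48.5 − (7.5·5 + 9·2) = 48.5 − 55.5 = -7.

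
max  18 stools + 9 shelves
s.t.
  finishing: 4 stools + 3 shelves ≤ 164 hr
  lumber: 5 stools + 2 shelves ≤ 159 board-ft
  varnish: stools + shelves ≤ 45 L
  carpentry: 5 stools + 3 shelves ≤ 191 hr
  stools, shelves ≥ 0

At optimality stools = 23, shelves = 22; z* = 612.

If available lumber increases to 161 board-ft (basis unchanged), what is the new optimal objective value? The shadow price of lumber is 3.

618

Δb = 2, so new z* = 612 + (3)·(2) = 612 + 6 = 618.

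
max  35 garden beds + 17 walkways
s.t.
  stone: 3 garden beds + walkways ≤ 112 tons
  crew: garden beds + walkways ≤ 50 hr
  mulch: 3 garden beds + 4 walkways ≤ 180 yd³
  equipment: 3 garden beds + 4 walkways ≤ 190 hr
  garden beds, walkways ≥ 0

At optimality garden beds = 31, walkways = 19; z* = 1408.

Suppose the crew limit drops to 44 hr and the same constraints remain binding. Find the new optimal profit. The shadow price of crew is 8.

Δb = -6, so new z* = 1408 + (8)·(-6) = 1408 − 48 = 1360.

1360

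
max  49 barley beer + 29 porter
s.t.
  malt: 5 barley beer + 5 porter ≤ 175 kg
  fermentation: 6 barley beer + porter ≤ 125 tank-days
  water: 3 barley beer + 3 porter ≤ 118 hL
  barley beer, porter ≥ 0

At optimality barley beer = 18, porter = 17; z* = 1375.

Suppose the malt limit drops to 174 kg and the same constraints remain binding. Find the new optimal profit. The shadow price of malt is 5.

Δb = -1, so new z* = 1375 + (5)·(-1) = 1375 − 5 = 1370.

1370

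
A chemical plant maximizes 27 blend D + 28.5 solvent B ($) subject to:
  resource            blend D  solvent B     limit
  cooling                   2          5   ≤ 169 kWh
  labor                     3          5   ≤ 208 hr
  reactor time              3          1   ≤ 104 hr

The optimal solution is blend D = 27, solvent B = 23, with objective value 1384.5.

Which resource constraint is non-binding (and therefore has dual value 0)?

cooling: 169/169 (binding)
labor: 196/208 (slack 12)
reactor time: 104/104 (binding)
By complementary slackness, a constraint with positive slack has shadow price 0 → labor.

labor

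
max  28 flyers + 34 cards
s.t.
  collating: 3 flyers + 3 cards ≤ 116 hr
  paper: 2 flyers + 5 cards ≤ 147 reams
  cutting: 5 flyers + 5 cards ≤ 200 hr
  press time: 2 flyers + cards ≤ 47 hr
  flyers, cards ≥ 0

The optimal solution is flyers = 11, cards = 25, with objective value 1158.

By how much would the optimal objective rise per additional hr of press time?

Check each constraint at x*: collating 108/116 (slack 8); paper 147/147 (tight); cutting 180/200 (slack 20); press time 47/47 (tight).
Slack constraints have shadow price 0 (complementary slackness).
The binding rows give the dual system: 2·y_paper + 2·y_press time = 28 and 5·y_paper + 1·y_press time = 34.
This yields shadow prices y_paper = 5, y_press time = 9.
Shadow price of press time = 9.

9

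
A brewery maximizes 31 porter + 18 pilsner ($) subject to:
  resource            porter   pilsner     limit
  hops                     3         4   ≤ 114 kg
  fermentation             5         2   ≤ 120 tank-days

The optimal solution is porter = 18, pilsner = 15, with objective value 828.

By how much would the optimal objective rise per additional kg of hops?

At the optimum: hops uses 114 of 114 (binding); fermentation uses 120 of 120 (binding).
Dual feasibility on the basic columns requires 3·y_hops + 5·y_fermentation = 31, 4·y_hops + 2·y_fermentation = 18.
This yields shadow prices y_hops = 2, y_fermentation = 5.
Shadow price of hops = 2.

2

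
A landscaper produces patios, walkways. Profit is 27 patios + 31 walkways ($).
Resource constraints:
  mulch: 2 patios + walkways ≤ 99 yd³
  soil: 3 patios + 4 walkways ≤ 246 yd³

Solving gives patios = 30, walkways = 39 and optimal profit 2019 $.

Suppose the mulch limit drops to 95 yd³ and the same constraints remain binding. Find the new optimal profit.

At the optimum: mulch uses 99 of 99 (binding); soil uses 246 of 246 (binding).
The binding rows give the dual system: 2·y_mulch + 3·y_soil = 27 and 1·y_mulch + 4·y_soil = 31.
This yields shadow prices y_mulch = 3, y_soil = 7.
Δz = y_mulch·Δb = 3 × (-4) = -12, so new z* = 2019 − 12 = 2007.

2007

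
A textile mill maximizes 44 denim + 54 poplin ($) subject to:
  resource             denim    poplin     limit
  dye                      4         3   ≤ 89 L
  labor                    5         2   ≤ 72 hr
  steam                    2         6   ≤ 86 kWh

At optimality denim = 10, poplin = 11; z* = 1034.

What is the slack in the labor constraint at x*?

0

labor used = 5·10 + 2·11 = 72; slack = 72 − 72 = 0.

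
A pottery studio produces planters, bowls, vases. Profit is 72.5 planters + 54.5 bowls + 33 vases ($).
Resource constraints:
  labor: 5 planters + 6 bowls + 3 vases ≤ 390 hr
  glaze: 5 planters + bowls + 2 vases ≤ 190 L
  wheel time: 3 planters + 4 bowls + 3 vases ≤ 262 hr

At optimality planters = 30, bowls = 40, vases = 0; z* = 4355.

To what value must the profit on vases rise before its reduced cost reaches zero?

37

At the optimum: labor uses 390 of 390 (binding); glaze uses 190 of 190 (binding); wheel time uses 250 of 262 (slack = 12).
Since wheel time is not tight, its dual is 0.
From A_Bᵀ y = c: 5·y_labor + 5·y_glaze = 72.5; 6·y_labor + 1·y_glaze = 54.5.
→ y_labor = 8 and y_glaze = 6.5.
vases enters the basis when its profit ≥ yᵀa₃ = 8·3 + 6.5·2 = 37.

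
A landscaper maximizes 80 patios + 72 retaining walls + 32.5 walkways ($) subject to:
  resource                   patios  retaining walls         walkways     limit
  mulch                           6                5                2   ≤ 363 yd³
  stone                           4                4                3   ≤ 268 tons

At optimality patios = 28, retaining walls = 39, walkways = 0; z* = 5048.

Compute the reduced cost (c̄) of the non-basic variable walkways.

At the optimum: mulch uses 363 of 363 (binding); stone uses 268 of 268 (binding).
Dual feasibility on the basic columns requires 6·y_mulch + 4·y_stone = 80, 5·y_mulch + 4·y_stone = 72.
→ y_mulch = 8 and y_stone = 8.
Reduced cost of walkways: c₃ − yᵀa₃ = 32.5 − (8·2 + 8·3) = 32.5 − 40 = -7.5.

-7.5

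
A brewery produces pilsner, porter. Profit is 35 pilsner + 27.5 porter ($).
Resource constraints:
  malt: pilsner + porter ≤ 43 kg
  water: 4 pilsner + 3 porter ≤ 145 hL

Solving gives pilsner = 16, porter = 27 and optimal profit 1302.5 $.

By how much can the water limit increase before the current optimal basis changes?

Binding constraints: malt, water. The basis is B = [[1,1],[4,3]] with det -1.
Per unit increase in water, x* moves by d = (1, -1).
The basis stays optimal until porter reaches 0; allowable increase = 27 hL.

27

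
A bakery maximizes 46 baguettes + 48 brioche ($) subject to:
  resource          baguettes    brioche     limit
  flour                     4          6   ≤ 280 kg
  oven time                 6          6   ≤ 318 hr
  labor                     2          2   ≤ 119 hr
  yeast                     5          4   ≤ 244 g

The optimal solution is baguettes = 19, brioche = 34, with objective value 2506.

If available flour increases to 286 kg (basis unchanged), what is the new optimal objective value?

2512

Check each constraint at x*: flour 280/280 (tight); oven time 318/318 (tight); labor 106/119 (slack 13); yeast 231/244 (slack 13).
Since labor, yeast are not tight, their duals are 0.
Dual feasibility on the basic columns requires 4·y_flour + 6·y_oven time = 46, 6·y_flour + 6·y_oven time = 48.
→ y_flour = 1 and y_oven time = 7.
Δz = y_flour·Δb = 1 × (6) = 6, so new z* = 2506 + 6 = 2512.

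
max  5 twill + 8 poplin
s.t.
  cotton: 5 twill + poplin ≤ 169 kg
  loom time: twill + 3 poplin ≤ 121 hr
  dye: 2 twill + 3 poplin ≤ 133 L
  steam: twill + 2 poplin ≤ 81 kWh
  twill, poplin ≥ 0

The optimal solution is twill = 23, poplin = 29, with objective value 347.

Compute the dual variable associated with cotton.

0

Binding: dye and steam. Non-binding: cotton (25 unused), loom time (11 unused).
Slack constraints have shadow price 0 (complementary slackness).
Dual feasibility on the basic columns requires 2·y_dye + 1·y_steam = 5, 3·y_dye + 2·y_steam = 8.
Solving: y_dye = 2, y_steam = 1.
Shadow price of cotton = 0.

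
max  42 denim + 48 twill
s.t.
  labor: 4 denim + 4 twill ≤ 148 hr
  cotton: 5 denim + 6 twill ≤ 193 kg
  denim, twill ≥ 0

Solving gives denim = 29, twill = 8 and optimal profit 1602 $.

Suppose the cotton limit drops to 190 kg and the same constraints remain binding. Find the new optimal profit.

1584

Check each constraint at x*: labor 148/148 (tight); cotton 193/193 (tight).
Dual feasibility on the basic columns requires 4·y_labor + 5·y_cotton = 42, 4·y_labor + 6·y_cotton = 48.
Solving: y_labor = 3, y_cotton = 6.
Δz = y_cotton·Δb = 6 × (-3) = -18, so new z* = 1602 − 18 = 1584.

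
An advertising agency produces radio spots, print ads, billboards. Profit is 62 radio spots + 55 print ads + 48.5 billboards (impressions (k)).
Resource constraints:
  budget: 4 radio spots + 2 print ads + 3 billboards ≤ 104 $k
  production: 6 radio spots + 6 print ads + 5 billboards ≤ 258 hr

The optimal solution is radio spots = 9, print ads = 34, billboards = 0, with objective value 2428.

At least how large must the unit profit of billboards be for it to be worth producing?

Both budget and production are binding at x*.
Dual feasibility on the basic columns requires 4·y_budget + 6·y_production = 62, 2·y_budget + 6·y_production = 55.
Solving: y_budget = 3.5, y_production = 8.
billboards enters the basis when its profit ≥ yᵀa₃ = 3.5·3 + 8·5 = 50.5.

50.5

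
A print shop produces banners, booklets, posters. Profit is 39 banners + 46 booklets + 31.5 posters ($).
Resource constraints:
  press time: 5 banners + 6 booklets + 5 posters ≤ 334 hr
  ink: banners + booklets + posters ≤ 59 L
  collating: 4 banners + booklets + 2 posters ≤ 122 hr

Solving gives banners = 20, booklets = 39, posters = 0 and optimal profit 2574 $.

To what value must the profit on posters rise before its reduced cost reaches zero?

39

At the optimum: press time uses 334 of 334 (binding); ink uses 59 of 59 (binding); collating uses 119 of 122 (slack = 3).
Since collating is not tight, its dual is 0.
The binding rows give the dual system: 5·y_press time + 1·y_ink = 39 and 6·y_press time + 1·y_ink = 46.
Solving: y_press time = 7, y_ink = 4.
posters enters the basis when its profit ≥ yᵀa₃ = 7·5 + 4·1 = 39.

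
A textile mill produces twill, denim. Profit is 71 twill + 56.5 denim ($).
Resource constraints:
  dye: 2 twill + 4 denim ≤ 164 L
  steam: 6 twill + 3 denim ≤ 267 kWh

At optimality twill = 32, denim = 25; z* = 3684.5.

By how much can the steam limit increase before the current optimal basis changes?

225

Binding constraints: dye, steam. The basis is B = [[2,4],[6,3]] with det -18.
Per unit increase in steam, x* moves by d = (0.2222, -0.1111).
The basis stays optimal until denim reaches 0; allowable increase = 225 kWh.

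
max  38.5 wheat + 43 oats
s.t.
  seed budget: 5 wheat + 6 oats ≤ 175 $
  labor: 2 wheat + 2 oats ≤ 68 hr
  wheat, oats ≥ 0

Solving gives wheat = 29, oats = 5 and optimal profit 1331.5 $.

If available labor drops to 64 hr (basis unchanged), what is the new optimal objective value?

At the optimum: seed budget uses 175 of 175 (binding); labor uses 68 of 68 (binding).
The binding rows give the dual system: 5·y_seed budget + 2·y_labor = 38.5 and 6·y_seed budget + 2·y_labor = 43.
→ y_seed budget = 4.5 and y_labor = 8.
Δz = y_labor·Δb = 8 × (-4) = -32, so new z* = 1331.5 − 32 = 1299.5.

1299.5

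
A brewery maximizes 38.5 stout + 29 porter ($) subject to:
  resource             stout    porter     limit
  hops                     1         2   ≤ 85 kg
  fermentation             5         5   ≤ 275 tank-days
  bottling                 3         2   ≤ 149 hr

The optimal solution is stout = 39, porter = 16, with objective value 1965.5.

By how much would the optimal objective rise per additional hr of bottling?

9.5

Binding: fermentation and bottling. Non-binding: hops (14 unused).
By complementary slackness, y = 0 for the non-binding constraint.
The binding rows give the dual system: 5·y_fermentation + 3·y_bottling = 38.5 and 5·y_fermentation + 2·y_bottling = 29.
This yields shadow prices y_fermentation = 2, y_bottling = 9.5.
Shadow price of bottling = 9.5.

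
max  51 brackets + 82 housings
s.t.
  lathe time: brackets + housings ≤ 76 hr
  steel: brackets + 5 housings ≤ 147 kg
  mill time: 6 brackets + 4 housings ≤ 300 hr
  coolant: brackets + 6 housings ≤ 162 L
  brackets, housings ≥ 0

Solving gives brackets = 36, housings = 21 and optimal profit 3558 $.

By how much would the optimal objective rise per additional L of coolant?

9

Check each constraint at x*: lathe time 57/76 (slack 19); steel 141/147 (slack 6); mill time 300/300 (tight); coolant 162/162 (tight).
Slack constraints have shadow price 0 (complementary slackness).
Dual feasibility on the basic columns requires 6·y_mill time + 1·y_coolant = 51, 4·y_mill time + 6·y_coolant = 82.
→ y_mill time = 7 and y_coolant = 9.
Shadow price of coolant = 9.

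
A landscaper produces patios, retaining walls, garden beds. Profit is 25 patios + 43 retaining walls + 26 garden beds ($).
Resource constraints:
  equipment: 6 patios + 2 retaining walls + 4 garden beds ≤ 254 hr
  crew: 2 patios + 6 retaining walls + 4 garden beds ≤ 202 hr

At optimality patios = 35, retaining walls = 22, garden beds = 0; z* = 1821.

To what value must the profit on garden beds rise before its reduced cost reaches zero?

At the optimum: equipment uses 254 of 254 (binding); crew uses 202 of 202 (binding).
The binding rows give the dual system: 6·y_equipment + 2·y_crew = 25 and 2·y_equipment + 6·y_crew = 43.
This yields shadow prices y_equipment = 2, y_crew = 6.5.
garden beds enters the basis when its profit ≥ yᵀa₃ = 2·4 + 6.5·4 = 34.

34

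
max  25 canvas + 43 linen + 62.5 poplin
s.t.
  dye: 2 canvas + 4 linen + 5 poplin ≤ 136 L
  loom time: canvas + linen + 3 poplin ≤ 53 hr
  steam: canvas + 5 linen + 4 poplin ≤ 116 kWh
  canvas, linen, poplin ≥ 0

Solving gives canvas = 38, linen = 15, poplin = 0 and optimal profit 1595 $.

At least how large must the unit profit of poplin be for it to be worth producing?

At the optimum: dye uses 136 of 136 (binding); loom time uses 53 of 53 (binding); steam uses 113 of 116 (slack = 3).
Since steam is not tight, its dual is 0.
Dual feasibility on the basic columns requires 2·y_dye + 1·y_loom time = 25, 4·y_dye + 1·y_loom time = 43.
This yields shadow prices y_dye = 9, y_loom time = 7.
poplin enters the basis when its profit ≥ yᵀa₃ = 9·5 + 7·3 = 66.

66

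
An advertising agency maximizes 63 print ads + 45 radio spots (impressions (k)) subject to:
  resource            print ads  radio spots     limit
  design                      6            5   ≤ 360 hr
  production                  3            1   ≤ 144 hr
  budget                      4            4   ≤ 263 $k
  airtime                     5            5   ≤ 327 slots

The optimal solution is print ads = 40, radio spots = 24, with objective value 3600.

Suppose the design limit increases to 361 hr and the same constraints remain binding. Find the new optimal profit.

Check each constraint at x*: design 360/360 (tight); production 144/144 (tight); budget 256/263 (slack 7); airtime 320/327 (slack 7).
By complementary slackness, y = 0 for the non-binding constraints.
Dual feasibility on the basic columns requires 6·y_design + 3·y_production = 63, 5·y_design + 1·y_production = 45.
This yields shadow prices y_design = 8, y_production = 5.
Δz = y_design·Δb = 8 × (1) = 8, so new z* = 3600 + 8 = 3608.

3608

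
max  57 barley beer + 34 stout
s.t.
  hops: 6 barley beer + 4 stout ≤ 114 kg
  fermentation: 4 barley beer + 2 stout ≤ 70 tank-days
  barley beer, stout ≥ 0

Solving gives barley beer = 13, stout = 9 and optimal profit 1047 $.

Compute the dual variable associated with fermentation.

6

Check each constraint at x*: hops 114/114 (tight); fermentation 70/70 (tight).
Dual feasibility on the basic columns requires 6·y_hops + 4·y_fermentation = 57, 4·y_hops + 2·y_fermentation = 34.
This yields shadow prices y_hops = 5.5, y_fermentation = 6.
Shadow price of fermentation = 6.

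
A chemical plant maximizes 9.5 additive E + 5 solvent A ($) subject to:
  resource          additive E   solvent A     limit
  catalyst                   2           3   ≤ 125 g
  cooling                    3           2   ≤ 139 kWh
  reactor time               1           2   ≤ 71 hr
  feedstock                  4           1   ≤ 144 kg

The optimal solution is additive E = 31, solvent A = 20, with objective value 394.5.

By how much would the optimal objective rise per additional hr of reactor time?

Binding: reactor time and feedstock. Non-binding: catalyst (3 unused), cooling (6 unused).
By complementary slackness, y = 0 for the non-binding constraints.
The binding rows give the dual system: 1·y_reactor time + 4·y_feedstock = 9.5 and 2·y_reactor time + 1·y_feedstock = 5.
Solving: y_reactor time = 1.5, y_feedstock = 2.
Shadow price of reactor time = 1.5.

1.5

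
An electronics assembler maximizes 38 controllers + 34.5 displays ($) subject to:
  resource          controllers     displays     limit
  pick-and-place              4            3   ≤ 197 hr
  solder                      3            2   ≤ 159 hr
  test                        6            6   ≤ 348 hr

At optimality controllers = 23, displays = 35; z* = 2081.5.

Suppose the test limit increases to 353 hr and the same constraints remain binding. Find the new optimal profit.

Binding: pick-and-place and test. Non-binding: solder (20 unused).
Since solder is not tight, its dual is 0.
From A_Bᵀ y = c: 4·y_pick-and-place + 6·y_test = 38; 3·y_pick-and-place + 6·y_test = 34.5.
This yields shadow prices y_pick-and-place = 3.5, y_test = 4.
Δz = y_test·Δb = 4 × (5) = 20, so new z* = 2081.5 + 20 = 2101.5.

2101.5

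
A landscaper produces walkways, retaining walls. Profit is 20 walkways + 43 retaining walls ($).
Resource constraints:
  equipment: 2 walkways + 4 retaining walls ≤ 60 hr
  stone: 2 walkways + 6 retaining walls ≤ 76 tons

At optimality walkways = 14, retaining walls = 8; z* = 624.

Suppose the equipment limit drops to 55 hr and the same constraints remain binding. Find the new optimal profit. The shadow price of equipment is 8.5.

Δb = -5, so new z* = 624 + (8.5)·(-5) = 624 − 42.5 = 581.5.

581.5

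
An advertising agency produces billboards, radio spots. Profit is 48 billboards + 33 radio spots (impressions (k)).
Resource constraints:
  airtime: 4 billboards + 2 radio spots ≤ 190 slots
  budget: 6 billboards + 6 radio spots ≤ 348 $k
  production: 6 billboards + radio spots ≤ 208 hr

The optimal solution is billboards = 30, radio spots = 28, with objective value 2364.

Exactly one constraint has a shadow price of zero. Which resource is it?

airtime

airtime: 176/190 (slack 14)
budget: 348/348 (binding)
production: 208/208 (binding)
By complementary slackness, a constraint with positive slack has shadow price 0 → airtime.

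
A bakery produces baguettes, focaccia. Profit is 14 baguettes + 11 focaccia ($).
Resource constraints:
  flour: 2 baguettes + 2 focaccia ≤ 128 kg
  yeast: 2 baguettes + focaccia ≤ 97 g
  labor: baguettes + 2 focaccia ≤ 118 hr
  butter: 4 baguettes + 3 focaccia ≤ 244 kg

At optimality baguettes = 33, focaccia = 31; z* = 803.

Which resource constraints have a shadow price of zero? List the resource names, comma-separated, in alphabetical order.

butter, labor

flour: 128/128 (binding)
yeast: 97/97 (binding)
labor: 95/118 (slack 23)
butter: 225/244 (slack 19)
By complementary slackness, a constraint with positive slack has shadow price 0 → butter, labor.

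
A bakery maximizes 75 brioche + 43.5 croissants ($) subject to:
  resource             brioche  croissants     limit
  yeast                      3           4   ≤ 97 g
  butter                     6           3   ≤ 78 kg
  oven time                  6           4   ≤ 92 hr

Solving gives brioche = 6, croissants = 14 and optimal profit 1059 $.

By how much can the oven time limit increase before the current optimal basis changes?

9.2

Binding constraints: butter, oven time. The basis is B = [[6,3],[6,4]] with det 6.
Per unit increase in oven time, x* moves by d = (-0.5, 1).
The basis stays optimal until yeast becomes binding; allowable increase = 9.2 hr.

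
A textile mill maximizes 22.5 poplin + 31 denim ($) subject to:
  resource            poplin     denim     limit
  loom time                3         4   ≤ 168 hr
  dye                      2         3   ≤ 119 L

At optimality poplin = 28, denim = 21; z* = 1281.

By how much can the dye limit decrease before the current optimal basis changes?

Binding constraints: loom time, dye. The basis is B = [[3,4],[2,3]] with det 1.
Per unit decrease in dye, x* moves by d = (4, -3).
The basis stays optimal until denim reaches 0; allowable decrease = 7 L.

7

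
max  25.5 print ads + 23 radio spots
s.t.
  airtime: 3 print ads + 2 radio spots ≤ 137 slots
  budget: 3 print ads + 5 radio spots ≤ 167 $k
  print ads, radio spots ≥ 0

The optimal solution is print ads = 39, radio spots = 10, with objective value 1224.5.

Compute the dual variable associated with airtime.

6.5

Both airtime and budget are binding at x*.
The binding rows give the dual system: 3·y_airtime + 3·y_budget = 25.5 and 2·y_airtime + 5·y_budget = 23.
→ y_airtime = 6.5 and y_budget = 2.
Shadow price of airtime = 6.5.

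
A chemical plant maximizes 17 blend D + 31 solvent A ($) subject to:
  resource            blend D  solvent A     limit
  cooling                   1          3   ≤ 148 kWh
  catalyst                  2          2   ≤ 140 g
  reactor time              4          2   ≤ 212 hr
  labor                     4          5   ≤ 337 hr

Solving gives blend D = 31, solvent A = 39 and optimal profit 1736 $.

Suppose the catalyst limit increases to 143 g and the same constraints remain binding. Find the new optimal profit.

1751

Binding: cooling and catalyst. Non-binding: reactor time (10 unused), labor (18 unused).
By complementary slackness, y = 0 for the non-binding constraints.
Dual feasibility on the basic columns requires 1·y_cooling + 2·y_catalyst = 17, 3·y_cooling + 2·y_catalyst = 31.
→ y_cooling = 7 and y_catalyst = 5.
Δz = y_catalyst·Δb = 5 × (3) = 15, so new z* = 1736 + 15 = 1751.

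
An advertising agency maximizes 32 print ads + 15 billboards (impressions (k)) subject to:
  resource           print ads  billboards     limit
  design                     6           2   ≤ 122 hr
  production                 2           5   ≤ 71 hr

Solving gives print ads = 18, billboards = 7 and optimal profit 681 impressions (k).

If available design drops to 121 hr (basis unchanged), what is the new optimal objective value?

676

Check each constraint at x*: design 122/122 (tight); production 71/71 (tight).
The binding rows give the dual system: 6·y_design + 2·y_production = 32 and 2·y_design + 5·y_production = 15.
This yields shadow prices y_design = 5, y_production = 1.
Δz = y_design·Δb = 5 × (-1) = -5, so new z* = 681 − 5 = 676.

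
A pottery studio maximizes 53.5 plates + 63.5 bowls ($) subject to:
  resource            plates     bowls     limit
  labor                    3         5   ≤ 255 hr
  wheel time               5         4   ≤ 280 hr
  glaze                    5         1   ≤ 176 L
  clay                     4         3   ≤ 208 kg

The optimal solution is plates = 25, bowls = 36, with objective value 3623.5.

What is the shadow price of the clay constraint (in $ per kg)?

7

Check each constraint at x*: labor 255/255 (tight); wheel time 269/280 (slack 11); glaze 161/176 (slack 15); clay 208/208 (tight).
Since wheel time, glaze are not tight, their duals are 0.
The binding rows give the dual system: 3·y_labor + 4·y_clay = 53.5 and 5·y_labor + 3·y_clay = 63.5.
Solving: y_labor = 8.5, y_clay = 7.
Shadow price of clay = 7.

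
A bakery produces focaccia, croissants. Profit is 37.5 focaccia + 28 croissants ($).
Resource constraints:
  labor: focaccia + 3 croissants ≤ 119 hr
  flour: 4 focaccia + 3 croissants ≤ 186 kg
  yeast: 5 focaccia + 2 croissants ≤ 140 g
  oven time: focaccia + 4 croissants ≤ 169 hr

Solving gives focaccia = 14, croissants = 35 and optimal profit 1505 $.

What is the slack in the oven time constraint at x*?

oven time used = 1·14 + 4·35 = 154; slack = 169 − 154 = 15.

15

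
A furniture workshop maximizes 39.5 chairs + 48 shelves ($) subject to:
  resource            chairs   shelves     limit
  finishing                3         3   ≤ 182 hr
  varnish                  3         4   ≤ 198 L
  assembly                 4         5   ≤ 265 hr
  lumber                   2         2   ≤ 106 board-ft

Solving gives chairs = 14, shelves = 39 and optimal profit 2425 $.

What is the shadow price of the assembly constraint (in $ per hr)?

Check each constraint at x*: finishing 159/182 (slack 23); varnish 198/198 (tight); assembly 251/265 (slack 14); lumber 106/106 (tight).
Since finishing, assembly are not tight, their duals are 0.
The binding rows give the dual system: 3·y_varnish + 2·y_lumber = 39.5 and 4·y_varnish + 2·y_lumber = 48.
→ y_varnish = 8.5 and y_lumber = 7.
Shadow price of assembly = 0.

0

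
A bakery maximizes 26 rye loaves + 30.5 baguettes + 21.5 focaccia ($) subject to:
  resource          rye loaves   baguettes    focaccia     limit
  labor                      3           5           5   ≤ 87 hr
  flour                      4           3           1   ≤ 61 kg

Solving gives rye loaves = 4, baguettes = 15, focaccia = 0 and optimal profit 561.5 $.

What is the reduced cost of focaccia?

Both labor and flour are binding at x*.
Dual feasibility on the basic columns requires 3·y_labor + 4·y_flour = 26, 5·y_labor + 3·y_flour = 30.5.
Solving: y_labor = 4, y_flour = 3.5.
Reduced cost of focaccia: c₃ − yᵀa₃ = 21.5 − (4·5 + 3.5·1) = 21.5 − 23.5 = -2.

-2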